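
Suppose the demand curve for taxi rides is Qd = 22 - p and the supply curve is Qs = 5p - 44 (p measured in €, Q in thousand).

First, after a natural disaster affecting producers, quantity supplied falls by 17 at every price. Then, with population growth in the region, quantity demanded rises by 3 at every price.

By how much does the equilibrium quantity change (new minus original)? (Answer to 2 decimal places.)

-0.33

Before the shock: 22 - p = 5p - 44 ⇒ 66 = 6p ⇒ p = 11, Q = 11.
The new curves are Qd = 25 - p (demand) and Qs = 5p - 61 (supply).
Setting them equal: 25 - p = 5p - 61 → 86 = 6p, so p = 43/3 ≈ 14.3333 and Q = 32/3 ≈ 10.6667.
ΔQ = 10.6667 − 11 = -0.33.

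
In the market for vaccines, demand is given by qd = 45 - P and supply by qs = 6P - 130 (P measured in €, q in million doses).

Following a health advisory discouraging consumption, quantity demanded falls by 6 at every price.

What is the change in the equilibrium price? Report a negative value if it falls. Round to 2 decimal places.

Before the shock: 45 - P = 6P - 130 ⇒ 175 = 7P ⇒ P = 25, q = 20.
The new curves are qd = 39 - P (demand) and qs = 6P - 130 (supply).
Equate the new curves: 39 - P = 6P - 130, giving 169 = 7P, P = 169/7 ≈ 24.1429, q = 104/7 ≈ 14.8571.
ΔP = 24.1429 − 25 = -0.86.

-0.86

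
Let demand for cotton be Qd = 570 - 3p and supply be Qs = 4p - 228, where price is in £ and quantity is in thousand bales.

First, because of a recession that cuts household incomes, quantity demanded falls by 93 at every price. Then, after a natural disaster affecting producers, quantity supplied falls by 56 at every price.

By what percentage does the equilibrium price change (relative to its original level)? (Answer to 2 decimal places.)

Before the shock: 570 - 3p = 4p - 228 ⇒ 798 = 7p ⇒ p = 114, Q = 228.
The shock moves the curves to Qd = 477 - 3p and Qs = 4p - 284.
Clearing the new market: 477 - 3p = 4p - 284, so p = 761/7 ≈ 108.7143 and Q = 1056/7 ≈ 150.8571.
%Δp = (108.7143 − 114) / 114 × 100 = -4.64%.

-4.64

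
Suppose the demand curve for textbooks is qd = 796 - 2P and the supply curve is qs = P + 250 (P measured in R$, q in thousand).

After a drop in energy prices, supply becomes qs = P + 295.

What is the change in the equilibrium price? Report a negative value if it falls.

-15

Initially, 796 - 2P = P + 250, so 546 = 3P and P = 182, q = 432.
With the change applied: demand qd = 796 - 2P, supply qs = P + 295.
Clearing the new market: 796 - 2P = P + 295, so P = 167 and q = 462.
ΔP = 167 − 182 = -15.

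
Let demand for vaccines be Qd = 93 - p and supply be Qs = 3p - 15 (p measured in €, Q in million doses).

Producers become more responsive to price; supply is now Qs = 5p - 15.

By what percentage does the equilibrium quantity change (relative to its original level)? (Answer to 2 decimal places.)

+13.64

Before the shock: 93 - p = 3p - 15 ⇒ 108 = 4p ⇒ p = 27, Q = 66.
After the shift, demand is Qd = 93 - p and supply is Qs = 5p - 15.
Setting them equal: 93 - p = 5p - 15 → 108 = 6p, so p = 18 and Q = 75.
%ΔQ = (75 − 66) / 66 × 100 = +13.64%.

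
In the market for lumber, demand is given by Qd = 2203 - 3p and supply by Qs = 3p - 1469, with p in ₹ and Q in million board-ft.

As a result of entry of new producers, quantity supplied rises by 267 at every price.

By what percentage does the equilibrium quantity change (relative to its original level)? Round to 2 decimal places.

+36.38

Solve the original market: 2203 - 3p = 3p - 1469, hence p = 612 and Q = 367.
With the change applied: demand Qd = 2203 - 3p, supply Qs = 3p - 1202.
Setting them equal: 2203 - 3p = 3p - 1202 → 3405 = 6p, so p = 567.5 and Q = 500.5.
%ΔQ = (500.5 − 367) / 367 × 100 = +36.38%.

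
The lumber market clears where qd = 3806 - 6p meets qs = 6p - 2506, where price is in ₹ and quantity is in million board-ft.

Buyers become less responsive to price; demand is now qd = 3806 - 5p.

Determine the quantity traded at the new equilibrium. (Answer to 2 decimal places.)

Original equilibrium: 3806 - 6p = 6p - 2506 gives 6312 = 12p, so p = 526 and q = 650.
The shock moves the curves to qd = 3806 - 5p and qs = 6p - 2506.
Clearing the new market: 3806 - 5p = 6p - 2506, so p = 6312/11 ≈ 573.8182 and q = 10306/11 ≈ 936.9091.

936.91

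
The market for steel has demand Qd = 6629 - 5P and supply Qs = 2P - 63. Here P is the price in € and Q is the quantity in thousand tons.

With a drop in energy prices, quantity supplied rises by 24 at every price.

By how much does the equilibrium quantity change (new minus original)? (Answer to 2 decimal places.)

Solve the original market: 6629 - 5P = 2P - 63, hence P = 956 and Q = 1849.
The shock moves the curves to Qd = 6629 - 5P and Qs = 2P - 39.
New equilibrium: 6629 - 5P = 2P - 39 ⇒ 6668 = 7P ⇒ P = 6668/7 ≈ 952.5714, Q = 13063/7 ≈ 1866.1429.
ΔQ = 1866.1429 − 1849 = +17.14.

+17.14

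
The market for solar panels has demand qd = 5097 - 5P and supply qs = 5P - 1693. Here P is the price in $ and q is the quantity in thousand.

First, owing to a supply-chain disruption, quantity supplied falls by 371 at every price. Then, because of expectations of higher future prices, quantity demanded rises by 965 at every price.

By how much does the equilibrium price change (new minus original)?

Initially, 5097 - 5P = 5P - 1693, so 6790 = 10P and P = 679, q = 1702.
After the shift, demand is qd = 6062 - 5P and supply is qs = 5P - 2064.
Equate the new curves: 6062 - 5P = 5P - 2064, giving 8126 = 10P, P = 812.6, q = 1999.
ΔP = 812.6 − 679 = +133.6.

+133.6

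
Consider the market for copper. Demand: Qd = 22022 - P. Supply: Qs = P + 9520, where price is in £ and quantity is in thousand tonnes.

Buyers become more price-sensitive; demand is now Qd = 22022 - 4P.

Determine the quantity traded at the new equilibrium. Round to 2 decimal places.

12020.40

Before the shock: 22022 - P = P + 9520 ⇒ 12502 = 2P ⇒ P = 6251, Q = 15771.
After the shift, demand is Qd = 22022 - 4P and supply is Qs = P + 9520.
Clearing the new market: 22022 - 4P = P + 9520, so P = 2500.4 and Q = 12020.4.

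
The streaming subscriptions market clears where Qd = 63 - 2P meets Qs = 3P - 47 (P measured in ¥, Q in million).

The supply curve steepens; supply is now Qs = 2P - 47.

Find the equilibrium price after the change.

27.5

Initially, 63 - 2P = 3P - 47, so 110 = 5P and P = 22, Q = 19.
The shock moves the curves to Qd = 63 - 2P and Qs = 2P - 47.
Setting them equal: 63 - 2P = 2P - 47 → 110 = 4P, so P = 27.5 and Q = 8.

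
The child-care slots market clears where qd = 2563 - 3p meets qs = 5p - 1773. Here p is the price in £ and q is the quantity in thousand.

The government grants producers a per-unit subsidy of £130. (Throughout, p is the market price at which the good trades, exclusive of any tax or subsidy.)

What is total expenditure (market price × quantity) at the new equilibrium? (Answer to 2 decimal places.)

Solve the original market: 2563 - 3p = 5p - 1773, hence p = 542 and q = 937.
Since sellers receive the price plus the subsidy, the effective supply curve becomes qs = 5p - 1123.
Clearing the new market: 2563 - 3p = 5p - 1123, so p = 460.75 and q = 1180.75.
New expenditure = 460.75 × 1180.75 = 544030.56.

544030.56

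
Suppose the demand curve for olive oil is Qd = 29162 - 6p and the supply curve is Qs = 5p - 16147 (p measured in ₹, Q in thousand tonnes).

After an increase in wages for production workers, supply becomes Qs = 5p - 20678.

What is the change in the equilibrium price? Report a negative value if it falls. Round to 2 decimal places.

+411.91

Original equilibrium: 29162 - 6p = 5p - 16147 gives 45309 = 11p, so p = 4119 and Q = 4448.
The shock moves the curves to Qd = 29162 - 6p and Qs = 5p - 20678.
Equate the new curves: 29162 - 6p = 5p - 20678, giving 49840 = 11p, p = 49840/11 ≈ 4530.9091, Q = 21742/11 ≈ 1976.5455.
Δp = 4530.9091 − 4119 = +411.91.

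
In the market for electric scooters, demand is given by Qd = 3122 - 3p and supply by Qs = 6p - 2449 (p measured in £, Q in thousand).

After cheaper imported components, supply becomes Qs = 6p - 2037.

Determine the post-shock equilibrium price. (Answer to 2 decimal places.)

Original equilibrium: 3122 - 3p = 6p - 2449 gives 5571 = 9p, so p = 619 and Q = 1265.
With the change applied: demand Qd = 3122 - 3p, supply Qs = 6p - 2037.
New equilibrium: 3122 - 3p = 6p - 2037 ⇒ 5159 = 9p ⇒ p = 5159/9 ≈ 573.2222, Q = 4207/3 ≈ 1402.3333.

573.22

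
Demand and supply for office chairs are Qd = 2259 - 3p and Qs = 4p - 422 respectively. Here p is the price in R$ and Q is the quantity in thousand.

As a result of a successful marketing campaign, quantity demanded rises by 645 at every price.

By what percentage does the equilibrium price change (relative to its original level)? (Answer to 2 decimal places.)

+24.06

Original equilibrium: 2259 - 3p = 4p - 422 gives 2681 = 7p, so p = 383 and Q = 1110.
The new curves are Qd = 2904 - 3p (demand) and Qs = 4p - 422 (supply).
Clearing the new market: 2904 - 3p = 4p - 422, so p = 3326/7 ≈ 475.1429 and Q = 10350/7 ≈ 1478.5714.
%Δp = (475.1429 − 383) / 383 × 100 = +24.06%.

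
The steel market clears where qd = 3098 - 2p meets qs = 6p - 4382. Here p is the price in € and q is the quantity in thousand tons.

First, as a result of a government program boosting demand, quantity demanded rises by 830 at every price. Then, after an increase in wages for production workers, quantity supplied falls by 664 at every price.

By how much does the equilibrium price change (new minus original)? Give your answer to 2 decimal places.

+186.75

Before the shock: 3098 - 2p = 6p - 4382 ⇒ 7480 = 8p ⇒ p = 935, q = 1228.
With the change applied: demand qd = 3928 - 2p, supply qs = 6p - 5046.
Equate the new curves: 3928 - 2p = 6p - 5046, giving 8974 = 8p, p = 1121.75, q = 1684.5.
Δp = 1121.75 − 935 = +186.75.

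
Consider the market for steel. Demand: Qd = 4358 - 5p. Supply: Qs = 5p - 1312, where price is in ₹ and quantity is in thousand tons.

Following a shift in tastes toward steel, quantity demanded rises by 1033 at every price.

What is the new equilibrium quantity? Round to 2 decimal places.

Before the shock: 4358 - 5p = 5p - 1312 ⇒ 5670 = 10p ⇒ p = 567, Q = 1523.
The shock moves the curves to Qd = 5391 - 5p and Qs = 5p - 1312.
Equate the new curves: 5391 - 5p = 5p - 1312, giving 6703 = 10p, p = 670.3, Q = 2039.5.

2039.50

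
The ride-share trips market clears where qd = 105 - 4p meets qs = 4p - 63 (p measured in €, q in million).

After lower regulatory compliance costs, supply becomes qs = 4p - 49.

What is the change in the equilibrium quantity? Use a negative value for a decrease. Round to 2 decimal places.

Initially, 105 - 4p = 4p - 63, so 168 = 8p and p = 21, q = 21.
With the change applied: demand qd = 105 - 4p, supply qs = 4p - 49.
Setting them equal: 105 - 4p = 4p - 49 → 154 = 8p, so p = 19.25 and q = 28.
Δq = 28 − 21 = +7.00.

+7.00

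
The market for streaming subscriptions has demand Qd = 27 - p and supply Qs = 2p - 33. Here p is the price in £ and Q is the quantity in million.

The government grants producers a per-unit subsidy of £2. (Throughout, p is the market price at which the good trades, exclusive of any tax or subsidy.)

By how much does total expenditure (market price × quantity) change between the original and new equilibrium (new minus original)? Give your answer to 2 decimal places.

Solve the original market: 27 - p = 2p - 33, hence p = 20 and Q = 7.
Since sellers receive the price plus the subsidy, the effective supply curve becomes Qs = 2p - 29.
New equilibrium: 27 - p = 2p - 29 ⇒ 56 = 3p ⇒ p = 56/3 ≈ 18.6667, Q = 25/3 ≈ 8.3333.
Expenditure moves from 20×7 = 140 to 18.6667×8.3333 = 155.5556; change = +15.56.

+15.56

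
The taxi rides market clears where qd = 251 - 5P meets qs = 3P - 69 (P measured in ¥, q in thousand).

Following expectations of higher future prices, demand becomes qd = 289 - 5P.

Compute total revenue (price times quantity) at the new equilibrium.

Initially, 251 - 5P = 3P - 69, so 320 = 8P and P = 40, q = 51.
With the change applied: demand qd = 289 - 5P, supply qs = 3P - 69.
Setting them equal: 289 - 5P = 3P - 69 → 358 = 8P, so P = 44.75 and q = 65.25.
New expenditure = 44.75 × 65.25 = 2919.9375.

2919.9375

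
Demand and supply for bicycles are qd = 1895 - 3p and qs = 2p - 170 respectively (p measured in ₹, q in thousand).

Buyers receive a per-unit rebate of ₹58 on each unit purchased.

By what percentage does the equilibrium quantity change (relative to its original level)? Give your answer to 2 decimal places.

+10.61

Solve the original market: 1895 - 3p = 2p - 170, hence p = 413 and q = 656.
Since buyers' out-of-pocket price is the market price minus the rebate, the effective demand curve becomes qd = 2069 - 3p.
Clearing the new market: 2069 - 3p = 2p - 170, so p = 447.8 and q = 725.6.
%Δq = (725.6 − 656) / 656 × 100 = +10.61%.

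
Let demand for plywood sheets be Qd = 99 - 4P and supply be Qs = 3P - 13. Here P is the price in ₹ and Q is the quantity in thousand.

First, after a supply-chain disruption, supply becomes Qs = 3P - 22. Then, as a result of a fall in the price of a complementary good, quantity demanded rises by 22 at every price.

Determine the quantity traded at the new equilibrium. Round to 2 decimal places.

39.29

Initially, 99 - 4P = 3P - 13, so 112 = 7P and P = 16, Q = 35.
After the shift, demand is Qd = 121 - 4P and supply is Qs = 3P - 22.
Clearing the new market: 121 - 4P = 3P - 22, so P = 143/7 ≈ 20.4286 and Q = 275/7 ≈ 39.2857.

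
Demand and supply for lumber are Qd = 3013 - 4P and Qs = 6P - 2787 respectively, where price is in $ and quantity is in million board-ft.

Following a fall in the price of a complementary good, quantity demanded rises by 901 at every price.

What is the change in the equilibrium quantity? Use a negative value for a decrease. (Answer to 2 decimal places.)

Initially, 3013 - 4P = 6P - 2787, so 5800 = 10P and P = 580, Q = 693.
After the shift, demand is Qd = 3914 - 4P and supply is Qs = 6P - 2787.
Equate the new curves: 3914 - 4P = 6P - 2787, giving 6701 = 10P, P = 670.1, Q = 1233.6.
ΔQ = 1233.6 − 693 = +540.60.

+540.60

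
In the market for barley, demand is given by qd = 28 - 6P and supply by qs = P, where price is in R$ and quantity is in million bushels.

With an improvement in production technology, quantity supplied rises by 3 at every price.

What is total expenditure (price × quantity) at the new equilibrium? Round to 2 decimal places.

23.47

Initially, 28 - 6P = P, so 28 = 7P and P = 4, q = 4.
The new curves are qd = 28 - 6P (demand) and qs = P + 3 (supply).
New equilibrium: 28 - 6P = P + 3 ⇒ 25 = 7P ⇒ P = 25/7 ≈ 3.5714, q = 46/7 ≈ 6.5714.
New expenditure = 3.5714 × 6.5714 = 23.47.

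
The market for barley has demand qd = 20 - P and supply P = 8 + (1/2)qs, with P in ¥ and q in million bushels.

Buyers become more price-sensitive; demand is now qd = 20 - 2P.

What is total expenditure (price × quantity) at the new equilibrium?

Initially, 20 - P = 2P - 16, so 36 = 3P and P = 12, q = 8.
The shock moves the curves to qd = 20 - 2P and qs = 2P - 16.
Equate the new curves: 20 - 2P = 2P - 16, giving 36 = 4P, P = 9, q = 2.
New expenditure = 9 × 2 = 18.

18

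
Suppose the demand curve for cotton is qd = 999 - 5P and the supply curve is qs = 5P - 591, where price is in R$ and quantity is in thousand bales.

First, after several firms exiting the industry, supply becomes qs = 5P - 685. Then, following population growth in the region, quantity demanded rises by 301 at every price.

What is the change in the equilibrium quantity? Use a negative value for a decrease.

Before the shock: 999 - 5P = 5P - 591 ⇒ 1590 = 10P ⇒ P = 159, q = 204.
After the shift, demand is qd = 1300 - 5P and supply is qs = 5P - 685.
Setting them equal: 1300 - 5P = 5P - 685 → 1985 = 10P, so P = 198.5 and q = 307.5.
Δq = 307.5 − 204 = +103.5.

+103.5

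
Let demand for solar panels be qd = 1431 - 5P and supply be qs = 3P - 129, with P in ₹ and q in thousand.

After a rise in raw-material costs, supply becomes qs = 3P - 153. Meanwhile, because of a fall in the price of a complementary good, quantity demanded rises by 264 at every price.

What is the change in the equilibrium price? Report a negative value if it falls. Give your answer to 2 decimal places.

+36.00

Original equilibrium: 1431 - 5P = 3P - 129 gives 1560 = 8P, so P = 195 and q = 456.
The shock moves the curves to qd = 1695 - 5P and qs = 3P - 153.
Equate the new curves: 1695 - 5P = 3P - 153, giving 1848 = 8P, P = 231, q = 540.
ΔP = 231 − 195 = +36.00.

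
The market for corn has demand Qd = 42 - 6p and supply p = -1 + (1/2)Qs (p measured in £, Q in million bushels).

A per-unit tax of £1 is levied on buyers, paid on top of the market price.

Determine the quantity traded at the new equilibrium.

Original equilibrium: 42 - 6p = 2p + 2 gives 40 = 8p, so p = 5 and Q = 12.
Since buyers pay the price plus the tax, the effective demand curve becomes Qd = 36 - 6p.
Clearing the new market: 36 - 6p = 2p + 2, so p = 4.25 and Q = 10.5.

10.5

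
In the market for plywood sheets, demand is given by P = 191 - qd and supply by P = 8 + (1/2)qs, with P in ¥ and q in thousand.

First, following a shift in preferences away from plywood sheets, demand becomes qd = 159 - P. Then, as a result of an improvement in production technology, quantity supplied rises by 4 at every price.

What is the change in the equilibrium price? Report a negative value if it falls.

-12

Initially, 191 - P = 2P - 16, so 207 = 3P and P = 69, q = 122.
The new curves are qd = 159 - P (demand) and qs = 2P - 12 (supply).
Equate the new curves: 159 - P = 2P - 12, giving 171 = 3P, P = 57, q = 102.
ΔP = 57 − 69 = -12.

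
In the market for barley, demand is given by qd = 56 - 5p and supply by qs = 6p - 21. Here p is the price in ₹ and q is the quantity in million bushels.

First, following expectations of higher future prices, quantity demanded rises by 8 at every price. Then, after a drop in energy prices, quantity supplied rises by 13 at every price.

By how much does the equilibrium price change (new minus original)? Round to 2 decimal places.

Before the shock: 56 - 5p = 6p - 21 ⇒ 77 = 11p ⇒ p = 7, q = 21.
After the shift, demand is qd = 64 - 5p and supply is qs = 6p - 8.
Clearing the new market: 64 - 5p = 6p - 8, so p = 72/11 ≈ 6.5455 and q = 344/11 ≈ 31.2727.
Δp = 6.5455 − 7 = -0.45.

-0.45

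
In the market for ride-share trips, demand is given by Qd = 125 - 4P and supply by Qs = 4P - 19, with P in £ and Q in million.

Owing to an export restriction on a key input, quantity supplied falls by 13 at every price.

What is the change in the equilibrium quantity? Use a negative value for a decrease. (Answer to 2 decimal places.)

Solve the original market: 125 - 4P = 4P - 19, hence P = 18 and Q = 53.
After the shift, demand is Qd = 125 - 4P and supply is Qs = 4P - 32.
Equate the new curves: 125 - 4P = 4P - 32, giving 157 = 8P, P = 19.625, Q = 46.5.
ΔQ = 46.5 − 53 = -6.50.

-6.50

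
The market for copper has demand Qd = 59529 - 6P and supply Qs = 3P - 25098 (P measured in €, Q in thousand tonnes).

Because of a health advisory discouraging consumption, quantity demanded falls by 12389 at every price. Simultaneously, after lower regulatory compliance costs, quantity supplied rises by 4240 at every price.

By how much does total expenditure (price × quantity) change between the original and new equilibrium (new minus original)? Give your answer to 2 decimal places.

Initially, 59529 - 6P = 3P - 25098, so 84627 = 9P and P = 9403, Q = 3111.
With the change applied: demand Qd = 47140 - 6P, supply Qs = 3P - 20858.
Clearing the new market: 47140 - 6P = 3P - 20858, so P = 22666/3 ≈ 7555.3333 and Q = 1808.
Expenditure moves from 9403×3111 = 29252733 to 7555.3333×1808 = 13660042.6667; change = -15592690.33.

-15592690.33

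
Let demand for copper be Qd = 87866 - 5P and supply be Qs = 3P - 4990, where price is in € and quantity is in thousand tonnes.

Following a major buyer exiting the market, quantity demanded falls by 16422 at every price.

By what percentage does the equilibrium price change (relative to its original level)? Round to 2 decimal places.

-17.69

Before the shock: 87866 - 5P = 3P - 4990 ⇒ 92856 = 8P ⇒ P = 11607, Q = 29831.
After the shift, demand is Qd = 71444 - 5P and supply is Qs = 3P - 4990.
Setting them equal: 71444 - 5P = 3P - 4990 → 76434 = 8P, so P = 9554.25 and Q = 23672.75.
%ΔP = (9554.25 − 11607) / 11607 × 100 = -17.69%.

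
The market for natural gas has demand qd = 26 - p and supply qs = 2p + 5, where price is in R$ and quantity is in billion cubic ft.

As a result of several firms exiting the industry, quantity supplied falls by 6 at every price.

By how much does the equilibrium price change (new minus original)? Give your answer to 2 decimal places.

Initially, 26 - p = 2p + 5, so 21 = 3p and p = 7, q = 19.
After the shift, demand is qd = 26 - p and supply is qs = 2p - 1.
Equate the new curves: 26 - p = 2p - 1, giving 27 = 3p, p = 9, q = 17.
Δp = 9 − 7 = +2.00.

+2.00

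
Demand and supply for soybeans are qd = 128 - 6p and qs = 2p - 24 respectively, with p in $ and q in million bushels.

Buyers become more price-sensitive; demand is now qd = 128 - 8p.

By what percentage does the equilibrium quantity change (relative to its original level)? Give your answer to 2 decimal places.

Before the shock: 128 - 6p = 2p - 24 ⇒ 152 = 8p ⇒ p = 19, q = 14.
The shock moves the curves to qd = 128 - 8p and qs = 2p - 24.
New equilibrium: 128 - 8p = 2p - 24 ⇒ 152 = 10p ⇒ p = 15.2, q = 6.4.
%Δq = (6.4 − 14) / 14 × 100 = -54.29%.

-54.29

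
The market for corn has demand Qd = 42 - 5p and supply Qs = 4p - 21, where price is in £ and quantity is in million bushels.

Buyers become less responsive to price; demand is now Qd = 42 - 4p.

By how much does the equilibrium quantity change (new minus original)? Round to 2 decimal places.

Before the shock: 42 - 5p = 4p - 21 ⇒ 63 = 9p ⇒ p = 7, Q = 7.
The new curves are Qd = 42 - 4p (demand) and Qs = 4p - 21 (supply).
New equilibrium: 42 - 4p = 4p - 21 ⇒ 63 = 8p ⇒ p = 7.875, Q = 10.5.
ΔQ = 10.5 − 7 = +3.50.

+3.50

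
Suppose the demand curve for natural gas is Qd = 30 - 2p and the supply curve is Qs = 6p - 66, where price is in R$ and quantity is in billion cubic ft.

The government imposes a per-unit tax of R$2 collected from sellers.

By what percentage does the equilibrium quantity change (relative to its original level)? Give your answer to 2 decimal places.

-50.00

Solve the original market: 30 - 2p = 6p - 66, hence p = 12 and Q = 6.
Since sellers keep the price net of the tax, the effective supply curve becomes Qs = 6p - 78.
New equilibrium: 30 - 2p = 6p - 78 ⇒ 108 = 8p ⇒ p = 13.5, Q = 3.
%ΔQ = (3 − 6) / 6 × 100 = -50.00%.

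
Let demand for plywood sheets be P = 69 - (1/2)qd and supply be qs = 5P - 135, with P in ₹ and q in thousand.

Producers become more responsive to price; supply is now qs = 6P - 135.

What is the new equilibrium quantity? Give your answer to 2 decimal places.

Solve the original market: 138 - 2P = 5P - 135, hence P = 39 and q = 60.
With the change applied: demand qd = 138 - 2P, supply qs = 6P - 135.
Equate the new curves: 138 - 2P = 6P - 135, giving 273 = 8P, P = 34.125, q = 69.75.

69.75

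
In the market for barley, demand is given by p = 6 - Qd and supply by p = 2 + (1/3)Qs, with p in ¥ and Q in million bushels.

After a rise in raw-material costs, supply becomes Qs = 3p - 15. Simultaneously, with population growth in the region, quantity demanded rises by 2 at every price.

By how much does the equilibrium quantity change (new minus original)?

-0.75

Before the shock: 6 - p = 3p - 6 ⇒ 12 = 4p ⇒ p = 3, Q = 3.
The shock moves the curves to Qd = 8 - p and Qs = 3p - 15.
Equate the new curves: 8 - p = 3p - 15, giving 23 = 4p, p = 5.75, Q = 2.25.
ΔQ = 2.25 − 3 = -0.75.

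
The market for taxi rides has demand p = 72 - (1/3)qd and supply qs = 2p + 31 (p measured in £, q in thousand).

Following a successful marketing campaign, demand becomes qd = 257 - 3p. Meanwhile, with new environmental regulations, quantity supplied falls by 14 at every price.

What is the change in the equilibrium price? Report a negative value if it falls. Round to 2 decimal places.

+11.00

Before the shock: 216 - 3p = 2p + 31 ⇒ 185 = 5p ⇒ p = 37, q = 105.
The shock moves the curves to qd = 257 - 3p and qs = 2p + 17.
Clearing the new market: 257 - 3p = 2p + 17, so p = 48 and q = 113.
Δp = 48 − 37 = +11.00.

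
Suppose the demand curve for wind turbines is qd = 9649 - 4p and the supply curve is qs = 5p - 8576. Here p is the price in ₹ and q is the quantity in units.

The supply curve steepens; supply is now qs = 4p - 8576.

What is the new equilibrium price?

Initially, 9649 - 4p = 5p - 8576, so 18225 = 9p and p = 2025, q = 1549.
The shock moves the curves to qd = 9649 - 4p and qs = 4p - 8576.
New equilibrium: 9649 - 4p = 4p - 8576 ⇒ 18225 = 8p ⇒ p = 2278.125, q = 536.5.

2278.125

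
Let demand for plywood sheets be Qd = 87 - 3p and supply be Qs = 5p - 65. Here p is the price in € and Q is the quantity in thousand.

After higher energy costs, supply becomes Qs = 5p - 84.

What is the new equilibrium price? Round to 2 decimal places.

21.38

Before the shock: 87 - 3p = 5p - 65 ⇒ 152 = 8p ⇒ p = 19, Q = 30.
The shock moves the curves to Qd = 87 - 3p and Qs = 5p - 84.
Clearing the new market: 87 - 3p = 5p - 84, so p = 21.375 and Q = 22.875.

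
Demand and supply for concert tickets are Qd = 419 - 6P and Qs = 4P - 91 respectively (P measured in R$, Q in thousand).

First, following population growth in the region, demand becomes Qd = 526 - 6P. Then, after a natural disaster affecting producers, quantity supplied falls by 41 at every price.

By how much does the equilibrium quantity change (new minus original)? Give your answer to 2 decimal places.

+18.20

Initially, 419 - 6P = 4P - 91, so 510 = 10P and P = 51, Q = 113.
With the change applied: demand Qd = 526 - 6P, supply Qs = 4P - 132.
Clearing the new market: 526 - 6P = 4P - 132, so P = 65.8 and Q = 131.2.
ΔQ = 131.2 − 113 = +18.20.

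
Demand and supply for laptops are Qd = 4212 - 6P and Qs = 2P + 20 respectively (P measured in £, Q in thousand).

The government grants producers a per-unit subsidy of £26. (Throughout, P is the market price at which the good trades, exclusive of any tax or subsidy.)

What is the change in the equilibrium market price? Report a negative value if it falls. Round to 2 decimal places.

Solve the original market: 4212 - 6P = 2P + 20, hence P = 524 and Q = 1068.
Since sellers receive the price plus the subsidy, the effective supply curve becomes Qs = 2P + 72.
New equilibrium: 4212 - 6P = 2P + 72 ⇒ 4140 = 8P ⇒ P = 517.5, Q = 1107.
ΔP = 517.5 − 524 = -6.50.

-6.50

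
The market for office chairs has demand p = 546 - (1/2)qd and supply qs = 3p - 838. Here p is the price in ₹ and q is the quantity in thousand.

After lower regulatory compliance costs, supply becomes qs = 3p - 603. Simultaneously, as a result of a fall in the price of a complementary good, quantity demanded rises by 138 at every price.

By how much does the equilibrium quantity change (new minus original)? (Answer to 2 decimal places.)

+176.80

Original equilibrium: 1092 - 2p = 3p - 838 gives 1930 = 5p, so p = 386 and q = 320.
The new curves are qd = 1230 - 2p (demand) and qs = 3p - 603 (supply).
Clearing the new market: 1230 - 2p = 3p - 603, so p = 366.6 and q = 496.8.
Δq = 496.8 − 320 = +176.80.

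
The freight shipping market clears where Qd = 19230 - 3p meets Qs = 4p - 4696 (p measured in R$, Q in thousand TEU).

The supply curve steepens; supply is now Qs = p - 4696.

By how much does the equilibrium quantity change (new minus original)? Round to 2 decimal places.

Initially, 19230 - 3p = 4p - 4696, so 23926 = 7p and p = 3418, Q = 8976.
The shock moves the curves to Qd = 19230 - 3p and Qs = p - 4696.
New equilibrium: 19230 - 3p = p - 4696 ⇒ 23926 = 4p ⇒ p = 5981.5, Q = 1285.5.
ΔQ = 1285.5 − 8976 = -7690.50.

-7690.50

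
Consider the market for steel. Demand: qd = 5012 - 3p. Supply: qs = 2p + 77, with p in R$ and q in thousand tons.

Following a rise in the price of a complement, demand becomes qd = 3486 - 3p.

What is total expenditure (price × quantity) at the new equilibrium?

982201.08

Before the shock: 5012 - 3p = 2p + 77 ⇒ 4935 = 5p ⇒ p = 987, q = 2051.
The shock moves the curves to qd = 3486 - 3p and qs = 2p + 77.
Equate the new curves: 3486 - 3p = 2p + 77, giving 3409 = 5p, p = 681.8, q = 1440.6.
New expenditure = 681.8 × 1440.6 = 982201.08.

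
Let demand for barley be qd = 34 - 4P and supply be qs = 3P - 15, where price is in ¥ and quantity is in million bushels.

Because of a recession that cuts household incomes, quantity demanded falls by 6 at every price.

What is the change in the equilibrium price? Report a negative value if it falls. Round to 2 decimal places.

Original equilibrium: 34 - 4P = 3P - 15 gives 49 = 7P, so P = 7 and q = 6.
The new curves are qd = 28 - 4P (demand) and qs = 3P - 15 (supply).
Clearing the new market: 28 - 4P = 3P - 15, so P = 43/7 ≈ 6.1429 and q = 24/7 ≈ 3.4286.
ΔP = 6.1429 − 7 = -0.86.

-0.86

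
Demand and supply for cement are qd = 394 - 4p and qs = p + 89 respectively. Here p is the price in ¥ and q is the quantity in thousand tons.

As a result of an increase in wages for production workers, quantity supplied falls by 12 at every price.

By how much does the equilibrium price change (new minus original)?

+2.4

Before the shock: 394 - 4p = p + 89 ⇒ 305 = 5p ⇒ p = 61, q = 150.
The shock moves the curves to qd = 394 - 4p and qs = p + 77.
Clearing the new market: 394 - 4p = p + 77, so p = 63.4 and q = 140.4.
Δp = 63.4 − 61 = +2.4.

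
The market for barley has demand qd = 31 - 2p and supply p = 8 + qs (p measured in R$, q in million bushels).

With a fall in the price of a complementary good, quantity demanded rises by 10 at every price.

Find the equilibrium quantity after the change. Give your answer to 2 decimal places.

Solve the original market: 31 - 2p = p - 8, hence p = 13 and q = 5.
The shock moves the curves to qd = 41 - 2p and qs = p - 8.
Equate the new curves: 41 - 2p = p - 8, giving 49 = 3p, p = 49/3 ≈ 16.3333, q = 25/3 ≈ 8.3333.

8.33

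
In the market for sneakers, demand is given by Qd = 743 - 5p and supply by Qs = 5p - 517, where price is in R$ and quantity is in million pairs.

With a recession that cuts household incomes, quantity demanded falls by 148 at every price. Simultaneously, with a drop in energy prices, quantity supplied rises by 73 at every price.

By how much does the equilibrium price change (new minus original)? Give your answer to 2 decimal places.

-22.10

Before the shock: 743 - 5p = 5p - 517 ⇒ 1260 = 10p ⇒ p = 126, Q = 113.
The new curves are Qd = 595 - 5p (demand) and Qs = 5p - 444 (supply).
New equilibrium: 595 - 5p = 5p - 444 ⇒ 1039 = 10p ⇒ p = 103.9, Q = 75.5.
Δp = 103.9 − 126 = -22.10.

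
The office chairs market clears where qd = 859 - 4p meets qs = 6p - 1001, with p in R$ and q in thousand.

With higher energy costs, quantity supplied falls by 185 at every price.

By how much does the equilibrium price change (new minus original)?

Original equilibrium: 859 - 4p = 6p - 1001 gives 1860 = 10p, so p = 186 and q = 115.
The shock moves the curves to qd = 859 - 4p and qs = 6p - 1186.
Equate the new curves: 859 - 4p = 6p - 1186, giving 2045 = 10p, p = 204.5, q = 41.
Δp = 204.5 − 186 = +18.5.

+18.5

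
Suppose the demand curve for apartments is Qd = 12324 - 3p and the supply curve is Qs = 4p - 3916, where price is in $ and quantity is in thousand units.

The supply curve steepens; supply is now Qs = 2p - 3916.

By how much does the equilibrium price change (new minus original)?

+928

Solve the original market: 12324 - 3p = 4p - 3916, hence p = 2320 and Q = 5364.
The shock moves the curves to Qd = 12324 - 3p and Qs = 2p - 3916.
Setting them equal: 12324 - 3p = 2p - 3916 → 16240 = 5p, so p = 3248 and Q = 2580.
Δp = 3248 − 2320 = +928.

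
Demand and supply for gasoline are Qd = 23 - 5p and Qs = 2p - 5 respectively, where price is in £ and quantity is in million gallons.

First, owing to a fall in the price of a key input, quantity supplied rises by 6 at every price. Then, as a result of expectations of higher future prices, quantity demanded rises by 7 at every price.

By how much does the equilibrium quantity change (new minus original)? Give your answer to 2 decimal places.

+6.29

Original equilibrium: 23 - 5p = 2p - 5 gives 28 = 7p, so p = 4 and Q = 3.
With the change applied: demand Qd = 30 - 5p, supply Qs = 2p + 1.
Setting them equal: 30 - 5p = 2p + 1 → 29 = 7p, so p = 29/7 ≈ 4.1429 and Q = 65/7 ≈ 9.2857.
ΔQ = 9.2857 − 3 = +6.29.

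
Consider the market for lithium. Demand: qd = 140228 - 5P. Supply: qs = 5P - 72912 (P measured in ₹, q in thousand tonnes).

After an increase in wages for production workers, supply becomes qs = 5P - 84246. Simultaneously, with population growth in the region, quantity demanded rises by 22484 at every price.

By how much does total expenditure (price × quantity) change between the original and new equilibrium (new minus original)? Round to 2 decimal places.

Solve the original market: 140228 - 5P = 5P - 72912, hence P = 21314 and q = 33658.
With the change applied: demand qd = 162712 - 5P, supply qs = 5P - 84246.
Clearing the new market: 162712 - 5P = 5P - 84246, so P = 24695.8 and q = 39233.
Expenditure moves from 21314×33658 = 717386612 to 24695.8×39233 = 968890321.4; change = +251503709.40.

+251503709.40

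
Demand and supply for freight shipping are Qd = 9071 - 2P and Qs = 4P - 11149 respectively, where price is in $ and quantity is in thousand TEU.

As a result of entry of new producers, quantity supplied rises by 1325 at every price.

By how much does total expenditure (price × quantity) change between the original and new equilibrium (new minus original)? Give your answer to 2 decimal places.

Before the shock: 9071 - 2P = 4P - 11149 ⇒ 20220 = 6P ⇒ P = 3370, Q = 2331.
With the change applied: demand Qd = 9071 - 2P, supply Qs = 4P - 9824.
New equilibrium: 9071 - 2P = 4P - 9824 ⇒ 18895 = 6P ⇒ P = 18895/6 ≈ 3149.1667, Q = 8318/3 ≈ 2772.6667.
Expenditure moves from 3370×2331 = 7855470 to 3149.1667×2772.6667 = 8731589.4444; change = +876119.44.

+876119.44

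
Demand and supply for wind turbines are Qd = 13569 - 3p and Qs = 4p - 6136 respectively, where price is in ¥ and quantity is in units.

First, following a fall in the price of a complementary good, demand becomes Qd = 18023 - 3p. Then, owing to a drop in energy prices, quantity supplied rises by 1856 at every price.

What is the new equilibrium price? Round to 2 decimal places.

Solve the original market: 13569 - 3p = 4p - 6136, hence p = 2815 and Q = 5124.
After the shift, demand is Qd = 18023 - 3p and supply is Qs = 4p - 4280.
Setting them equal: 18023 - 3p = 4p - 4280 → 22303 = 7p, so p = 22303/7 ≈ 3186.1429 and Q = 59252/7 ≈ 8464.5714.

3186.14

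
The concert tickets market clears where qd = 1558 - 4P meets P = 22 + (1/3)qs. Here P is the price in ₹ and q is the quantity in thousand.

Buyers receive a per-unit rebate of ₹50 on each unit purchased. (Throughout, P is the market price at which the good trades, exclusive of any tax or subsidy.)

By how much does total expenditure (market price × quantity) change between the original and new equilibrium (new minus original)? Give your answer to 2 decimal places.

+40334.69

Initially, 1558 - 4P = 3P - 66, so 1624 = 7P and P = 232, q = 630.
Since buyers' out-of-pocket price is the market price minus the rebate, the effective demand curve becomes qd = 1758 - 4P.
New equilibrium: 1758 - 4P = 3P - 66 ⇒ 1824 = 7P ⇒ P = 1824/7 ≈ 260.5714, q = 5010/7 ≈ 715.7143.
Expenditure moves from 232×630 = 146160 to 260.5714×715.7143 = 186494.6939; change = +40334.69.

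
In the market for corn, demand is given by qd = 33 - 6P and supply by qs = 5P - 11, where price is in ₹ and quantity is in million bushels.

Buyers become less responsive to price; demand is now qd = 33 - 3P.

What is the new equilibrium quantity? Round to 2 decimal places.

16.50

Solve the original market: 33 - 6P = 5P - 11, hence P = 4 and q = 9.
With the change applied: demand qd = 33 - 3P, supply qs = 5P - 11.
Setting them equal: 33 - 3P = 5P - 11 → 44 = 8P, so P = 5.5 and q = 16.5.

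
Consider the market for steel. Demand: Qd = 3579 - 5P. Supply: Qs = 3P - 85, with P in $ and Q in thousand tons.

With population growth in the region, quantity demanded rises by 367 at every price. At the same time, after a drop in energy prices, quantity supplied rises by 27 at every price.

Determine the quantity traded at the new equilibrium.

Solve the original market: 3579 - 5P = 3P - 85, hence P = 458 and Q = 1289.
The new curves are Qd = 3946 - 5P (demand) and Qs = 3P - 58 (supply).
Setting them equal: 3946 - 5P = 3P - 58 → 4004 = 8P, so P = 500.5 and Q = 1443.5.

1443.5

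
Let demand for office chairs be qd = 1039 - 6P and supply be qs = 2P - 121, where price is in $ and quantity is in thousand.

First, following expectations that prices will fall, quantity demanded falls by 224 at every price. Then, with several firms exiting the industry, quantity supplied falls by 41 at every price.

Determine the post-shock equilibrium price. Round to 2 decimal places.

122.13

Before the shock: 1039 - 6P = 2P - 121 ⇒ 1160 = 8P ⇒ P = 145, q = 169.
The shock moves the curves to qd = 815 - 6P and qs = 2P - 162.
Setting them equal: 815 - 6P = 2P - 162 → 977 = 8P, so P = 122.125 and q = 82.25.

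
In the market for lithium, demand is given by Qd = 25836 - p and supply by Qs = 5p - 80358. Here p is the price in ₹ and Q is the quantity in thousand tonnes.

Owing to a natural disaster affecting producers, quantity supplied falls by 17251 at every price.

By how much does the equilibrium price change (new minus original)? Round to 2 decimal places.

+2875.17

Solve the original market: 25836 - p = 5p - 80358, hence p = 17699 and Q = 8137.
With the change applied: demand Qd = 25836 - p, supply Qs = 5p - 97609.
Equate the new curves: 25836 - p = 5p - 97609, giving 123445 = 6p, p = 123445/6 ≈ 20574.1667, Q = 31571/6 ≈ 5261.8333.
Δp = 20574.1667 − 17699 = +2875.17.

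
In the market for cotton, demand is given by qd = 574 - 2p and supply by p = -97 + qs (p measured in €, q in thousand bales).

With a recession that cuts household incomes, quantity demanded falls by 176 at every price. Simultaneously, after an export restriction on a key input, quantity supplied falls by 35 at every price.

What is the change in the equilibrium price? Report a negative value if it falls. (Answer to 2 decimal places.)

-47.00

Before the shock: 574 - 2p = p + 97 ⇒ 477 = 3p ⇒ p = 159, q = 256.
With the change applied: demand qd = 398 - 2p, supply qs = p + 62.
Clearing the new market: 398 - 2p = p + 62, so p = 112 and q = 174.
Δp = 112 − 159 = -47.00.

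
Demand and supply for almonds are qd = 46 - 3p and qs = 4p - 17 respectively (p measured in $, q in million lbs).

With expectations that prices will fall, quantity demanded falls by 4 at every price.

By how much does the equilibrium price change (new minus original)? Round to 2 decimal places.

-0.57

Initially, 46 - 3p = 4p - 17, so 63 = 7p and p = 9, q = 19.
After the shift, demand is qd = 42 - 3p and supply is qs = 4p - 17.
Clearing the new market: 42 - 3p = 4p - 17, so p = 59/7 ≈ 8.4286 and q = 117/7 ≈ 16.7143.
Δp = 8.4286 − 9 = -0.57.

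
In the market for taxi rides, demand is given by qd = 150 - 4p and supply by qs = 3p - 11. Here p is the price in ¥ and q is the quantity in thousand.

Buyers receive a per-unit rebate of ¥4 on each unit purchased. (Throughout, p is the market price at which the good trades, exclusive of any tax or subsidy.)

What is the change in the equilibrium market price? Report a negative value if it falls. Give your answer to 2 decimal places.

Original equilibrium: 150 - 4p = 3p - 11 gives 161 = 7p, so p = 23 and q = 58.
Since buyers' out-of-pocket price is the market price minus the rebate, the effective demand curve becomes qd = 166 - 4p.
Clearing the new market: 166 - 4p = 3p - 11, so p = 177/7 ≈ 25.2857 and q = 454/7 ≈ 64.8571.
Δp = 25.2857 − 23 = +2.29.

+2.29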